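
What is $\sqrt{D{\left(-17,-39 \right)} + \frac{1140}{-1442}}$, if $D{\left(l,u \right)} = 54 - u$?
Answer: $\frac{3 \sqrt{5326027}}{721} \approx 9.6026$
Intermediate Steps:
$\sqrt{D{\left(-17,-39 \right)} + \frac{1140}{-1442}} = \sqrt{\left(54 - -39\right) + \frac{1140}{-1442}} = \sqrt{\left(54 + 39\right) + 1140 \left(- \frac{1}{1442}\right)} = \sqrt{93 - \frac{570}{721}} = \sqrt{\frac{66483}{721}} = \frac{3 \sqrt{5326027}}{721}$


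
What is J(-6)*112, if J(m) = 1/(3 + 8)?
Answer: 112/11 ≈ 10.182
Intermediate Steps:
J(m) = 1/11
J(-6)*112 = (1/11)*112 = 112/11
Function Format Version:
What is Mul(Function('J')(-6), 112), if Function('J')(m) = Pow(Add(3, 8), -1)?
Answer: Rational(112, 11) ≈ 10.182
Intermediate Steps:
Function('J')(m) = Rational(1, 11) (Function('J')(m) = Pow(11, -1) = Rational(1, 11))
Mul(Function('J')(-6), 112) = Mul(Rational(1, 11), 112) = Rational(112, 11)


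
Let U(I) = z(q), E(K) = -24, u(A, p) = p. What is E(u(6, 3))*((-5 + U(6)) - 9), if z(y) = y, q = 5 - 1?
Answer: 240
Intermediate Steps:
q = 4
U(I) = 4
E(u(6, 3))*((-5 + U(6)) - 9) = -24*((-5 + 4) - 9) = -24*(-1 - 9) = -24*(-10) = 240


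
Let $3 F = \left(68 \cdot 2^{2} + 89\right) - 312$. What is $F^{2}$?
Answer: $\frac{2401}{9} \approx 266.78$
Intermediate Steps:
$F = \frac{49}{3}$ ($F = \frac{\left(68 \cdot 2^{2} + 89\right) - 312}{3} = \frac{\left(68 \cdot 4 + 89\right) - 312}{3} = \frac{\left(272 + 89\right) - 312}{3} = \frac{361 - 312}{3} = \frac{1}{3} \cdot 49 = \frac{49}{3} \approx 16.333$)
$F^{2} = \left(\frac{49}{3}\right)^{2} = \frac{2401}{9}$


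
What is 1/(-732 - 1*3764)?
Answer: -1/4496 ≈ -0.00022242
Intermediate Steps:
1/(-732 - 1*3764) = 1/(-732 - 3764) = 1/(-4496) = -1/4496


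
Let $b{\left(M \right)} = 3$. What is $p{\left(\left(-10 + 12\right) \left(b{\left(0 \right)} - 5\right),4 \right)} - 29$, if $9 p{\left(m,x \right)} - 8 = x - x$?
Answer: $- \frac{253}{9} \approx -28.111$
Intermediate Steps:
$p{\left(m,x \right)} = \frac{8}{9}$ ($p{\left(m,x \right)} = \frac{8}{9} + \frac{x - x}{9} = \frac{8}{9} + \frac{1}{9} \cdot 0 = \frac{8}{9} + 0 = \frac{8}{9}$)
$p{\left(\left(-10 + 12\right) \left(b{\left(0 \right)} - 5\right),4 \right)} - 29 = \frac{8}{9} - 29 = - \frac{253}{9}$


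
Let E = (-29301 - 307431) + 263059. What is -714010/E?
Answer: 714010/73673 ≈ 9.6916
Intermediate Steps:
E = -73673 (E = -336732 + 263059 = -73673)
-714010/E = -714010/(-73673) = -714010*(-1/73673) = 714010/73673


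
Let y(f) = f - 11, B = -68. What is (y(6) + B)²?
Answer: 5329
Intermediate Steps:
y(f) = -11 + f
(y(6) + B)² = ((-11 + 6) - 68)² = (-5 - 68)² = (-73)² = 5329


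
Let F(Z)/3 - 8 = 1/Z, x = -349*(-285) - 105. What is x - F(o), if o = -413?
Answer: 41025771/413 ≈ 99336.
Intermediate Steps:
x = 99360 (x = 99465 - 105 = 99360)
F(Z) = 24 + 3/Z
x - F(o) = 99360 - (24 + 3/(-413)) = 99360 - (24 + 3*(-1/413)) = 99360 - (24 - 3/413) = 99360 - 1*9909/413 = 99360 - 9909/413 = 41025771/413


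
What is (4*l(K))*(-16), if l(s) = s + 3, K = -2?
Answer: -64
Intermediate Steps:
l(s) = 3 + s
(4*l(K))*(-16) = (4*(3 - 2))*(-16) = (4*1)*(-16) = 4*(-16) = -64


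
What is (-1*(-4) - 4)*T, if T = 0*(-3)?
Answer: 0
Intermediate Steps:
T = 0
(-1*(-4) - 4)*T = (-1*(-4) - 4)*0 = (4 - 4)*0 = 0*0 = 0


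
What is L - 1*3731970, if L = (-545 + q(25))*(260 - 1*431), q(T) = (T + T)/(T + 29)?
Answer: -10916800/3 ≈ -3.6389e+6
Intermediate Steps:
q(T) = 2*T/(29 + T) (q(T) = (2*T)/(29 + T) = 2*T/(29 + T))
L = 279110/3 (L = (-545 + 2*25/(29 + 25))*(260 - 1*431) = (-545 + 2*25/54)*(260 - 431) = (-545 + 2*25*(1/54))*(-171) = (-545 + 25/27)*(-171) = -14690/27*(-171) = 279110/3 ≈ 93037.)
L - 1*3731970 = 279110/3 - 1*3731970 = 279110/3 - 3731970 = -10916800/3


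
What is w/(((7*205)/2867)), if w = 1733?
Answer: 4968511/1435 ≈ 3462.4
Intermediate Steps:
w/(((7*205)/2867)) = 1733/(((7*205)/2867)) = 1733/((1435*(1/2867))) = 1733/(1435/2867) = 1733*(2867/1435) = 4968511/1435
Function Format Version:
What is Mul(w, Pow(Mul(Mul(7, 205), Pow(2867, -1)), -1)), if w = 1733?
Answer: Rational(4968511, 1435) ≈ 3462.4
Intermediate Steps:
Mul(w, Pow(Mul(Mul(7, 205), Pow(2867, -1)), -1)) = Mul(1733, Pow(Mul(Mul(7, 205), Pow(2867, -1)), -1)) = Mul(1733, Pow(Mul(1435, Rational(1, 2867)), -1)) = Mul(1733, Pow(Rational(1435, 2867), -1)) = Mul(1733, Rational(2867, 1435)) = Rational(4968511, 1435)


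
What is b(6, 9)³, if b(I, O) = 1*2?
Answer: 8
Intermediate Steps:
b(I, O) = 2
b(6, 9)³ = 2³ = 8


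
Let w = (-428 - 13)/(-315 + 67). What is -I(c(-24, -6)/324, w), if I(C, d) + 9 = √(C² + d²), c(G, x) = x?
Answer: 9 - 5*√5671681/6696 ≈ 7.2217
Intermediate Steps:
w = 441/248 (w = -441/(-248) = -441*(-1/248) = 441/248 ≈ 1.7782)
I(C, d) = -9 + √(C² + d²)
-I(c(-24, -6)/324, w) = -(-9 + √((-6/324)² + (441/248)²)) = -(-9 + √((-6*1/324)² + 194481/61504)) = -(-9 + √((-1/54)² + 194481/61504)) = -(-9 + √(1/2916 + 194481/61504)) = -(-9 + √(141792025/44836416)) = -(-9 + 5*√5671681/6696) = 9 - 5*√5671681/6696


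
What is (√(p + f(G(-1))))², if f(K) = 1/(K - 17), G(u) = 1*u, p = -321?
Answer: -5779/18 ≈ -321.06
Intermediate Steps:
G(u) = u
f(K) = 1/(-17 + K)
(√(p + f(G(-1))))² = (√(-321 + 1/(-17 - 1)))² = (√(-321 + 1/(-18)))² = (√(-321 - 1/18))² = (√(-5779/18))² = (I*√11558/6)² = -5779/18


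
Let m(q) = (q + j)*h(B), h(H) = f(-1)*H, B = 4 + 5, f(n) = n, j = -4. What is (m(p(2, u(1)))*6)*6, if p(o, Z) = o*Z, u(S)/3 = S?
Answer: -648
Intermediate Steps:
u(S) = 3*S
B = 9
h(H) = -H
p(o, Z) = Z*o
m(q) = 36 - 9*q (m(q) = (q - 4)*(-1*9) = (-4 + q)*(-9) = 36 - 9*q)
(m(p(2, u(1)))*6)*6 = ((36 - 9*3*1*2)*6)*6 = ((36 - 27*2)*6)*6 = ((36 - 9*6)*6)*6 = ((36 - 54)*6)*6 = -18*6*6 = -108*6 = -648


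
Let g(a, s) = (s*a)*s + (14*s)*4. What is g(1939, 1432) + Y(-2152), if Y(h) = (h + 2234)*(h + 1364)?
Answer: 3976175512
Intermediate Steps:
g(a, s) = 56*s + a*s**2 (g(a, s) = (a*s)*s + 56*s = a*s**2 + 56*s = 56*s + a*s**2)
Y(h) = (1364 + h)*(2234 + h) (Y(h) = (2234 + h)*(1364 + h) = (1364 + h)*(2234 + h))
g(1939, 1432) + Y(-2152) = 1432*(56 + 1939*1432) + (3047176 + (-2152)**2 + 3598*(-2152)) = 1432*(56 + 2776648) + (3047176 + 4631104 - 7742896) = 1432*2776704 - 64616 = 3976240128 - 64616 = 3976175512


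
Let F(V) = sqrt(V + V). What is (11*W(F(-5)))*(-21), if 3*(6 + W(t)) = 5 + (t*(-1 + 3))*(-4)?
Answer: 1001 + 616*I*sqrt(10) ≈ 1001.0 + 1948.0*I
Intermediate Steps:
F(V) = sqrt(2)*sqrt(V) (F(V) = sqrt(2*V) = sqrt(2)*sqrt(V))
W(t) = -13/3 - 8*t/3 (W(t) = -6 + (5 + (t*(-1 + 3))*(-4))/3 = -6 + (5 + (t*2)*(-4))/3 = -6 + (5 + (2*t)*(-4))/3 = -6 + (5 - 8*t)/3 = -6 + (5/3 - 8*t/3) = -13/3 - 8*t/3)
(11*W(F(-5)))*(-21) = (11*(-13/3 - 8*sqrt(2)*sqrt(-5)/3))*(-21) = (11*(-13/3 - 8*sqrt(2)*I*sqrt(5)/3))*(-21) = (11*(-13/3 - 8*I*sqrt(10)/3))*(-21) = (-143/3 - 88*I*sqrt(10)/3)*(-21) = 1001 + 616*I*sqrt(10)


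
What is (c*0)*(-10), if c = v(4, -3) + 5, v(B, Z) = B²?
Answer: 0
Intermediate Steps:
c = 21 (c = 4² + 5 = 16 + 5 = 21)
(c*0)*(-10) = (21*0)*(-10) = 0*(-10) = 0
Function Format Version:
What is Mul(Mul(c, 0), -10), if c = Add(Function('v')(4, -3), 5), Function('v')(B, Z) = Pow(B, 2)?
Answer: 0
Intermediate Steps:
c = 21 (c = Add(Pow(4, 2), 5) = Add(16, 5) = 21)
Mul(Mul(c, 0), -10) = Mul(Mul(21, 0), -10) = Mul(0, -10) = 0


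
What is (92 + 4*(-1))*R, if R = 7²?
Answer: 4312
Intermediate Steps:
R = 49
(92 + 4*(-1))*R = (92 + 4*(-1))*49 = (92 - 4)*49 = 88*49 = 4312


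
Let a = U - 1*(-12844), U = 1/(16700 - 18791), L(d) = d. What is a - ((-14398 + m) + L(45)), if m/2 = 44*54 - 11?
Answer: 46978496/2091 ≈ 22467.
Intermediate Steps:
U = -1/2091 (U = 1/(-2091) = -1/2091 ≈ -0.00047824)
m = 4730 (m = 2*(44*54 - 11) = 2*(2376 - 11) = 2*2365 = 4730)
a = 26856803/2091 (a = -1/2091 - 1*(-12844) = -1/2091 + 12844 = 26856803/2091 ≈ 12844.)
a - ((-14398 + m) + L(45)) = 26856803/2091 - ((-14398 + 4730) + 45) = 26856803/2091 - (-9668 + 45) = 26856803/2091 - 1*(-9623) = 26856803/2091 + 9623 = 46978496/2091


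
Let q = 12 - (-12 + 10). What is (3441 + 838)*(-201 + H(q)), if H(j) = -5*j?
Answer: -1159609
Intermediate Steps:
q = 14 (q = 12 - 1*(-2) = 12 + 2 = 14)
(3441 + 838)*(-201 + H(q)) = (3441 + 838)*(-201 - 5*14) = 4279*(-201 - 70) = 4279*(-271) = -1159609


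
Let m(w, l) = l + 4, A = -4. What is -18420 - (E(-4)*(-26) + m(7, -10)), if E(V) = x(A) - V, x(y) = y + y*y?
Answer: -17998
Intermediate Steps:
x(y) = y + y²
m(w, l) = 4 + l
E(V) = 12 - V (E(V) = -4*(1 - 4) - V = -4*(-3) - V = 12 - V)
-18420 - (E(-4)*(-26) + m(7, -10)) = -18420 - ((12 - 1*(-4))*(-26) + (4 - 10)) = -18420 - ((12 + 4)*(-26) - 6) = -18420 - (16*(-26) - 6) = -18420 - (-416 - 6) = -18420 - 1*(-422) = -18420 + 422 = -17998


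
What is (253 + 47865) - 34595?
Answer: 13523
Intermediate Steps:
(253 + 47865) - 34595 = 48118 - 34595 = 13523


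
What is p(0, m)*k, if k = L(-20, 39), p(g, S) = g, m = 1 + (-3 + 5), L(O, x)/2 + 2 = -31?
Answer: 0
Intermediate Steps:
L(O, x) = -66 (L(O, x) = -4 + 2*(-31) = -4 - 62 = -66)
m = 3 (m = 1 + 2 = 3)
k = -66
p(0, m)*k = 0*(-66) = 0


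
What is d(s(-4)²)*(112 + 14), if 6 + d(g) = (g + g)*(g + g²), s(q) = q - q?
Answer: -756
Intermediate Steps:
s(q) = 0
d(g) = -6 + 2*g*(g + g²) (d(g) = -6 + (g + g)*(g + g²) = -6 + (2*g)*(g + g²) = -6 + 2*g*(g + g²))
d(s(-4)²)*(112 + 14) = (-6 + 2*(0²)² + 2*(0²)³)*(112 + 14) = (-6 + 2*0² + 2*0³)*126 = (-6 + 2*0 + 2*0)*126 = (-6 + 0 + 0)*126 = -6*126 = -756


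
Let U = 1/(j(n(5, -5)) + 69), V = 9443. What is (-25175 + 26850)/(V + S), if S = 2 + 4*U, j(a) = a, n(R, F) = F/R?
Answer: 28475/160566 ≈ 0.17734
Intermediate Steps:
U = 1/68 (U = 1/(-5/5 + 69) = 1/(-5*⅕ + 69) = 1/(-1 + 69) = 1/68 ≈ 0.014706)
S = 35/17 (S = 2 + 4*(1/68) = 2 + 1/17 = 35/17 ≈ 2.0588)
(-25175 + 26850)/(V + S) = (-25175 + 26850)/(9443 + 35/17) = 1675/(160566/17) = 1675*(17/160566) = 28475/160566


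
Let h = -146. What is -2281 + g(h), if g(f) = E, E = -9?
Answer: -2290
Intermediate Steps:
g(f) = -9
-2281 + g(h) = -2281 - 9 = -2290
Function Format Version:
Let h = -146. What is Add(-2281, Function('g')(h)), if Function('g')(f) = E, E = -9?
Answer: -2290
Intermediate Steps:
Function('g')(f) = -9
Add(-2281, Function('g')(h)) = Add(-2281, -9) = -2290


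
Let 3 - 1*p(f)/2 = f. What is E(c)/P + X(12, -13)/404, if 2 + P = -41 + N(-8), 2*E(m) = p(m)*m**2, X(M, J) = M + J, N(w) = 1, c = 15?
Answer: 181793/2828 ≈ 64.283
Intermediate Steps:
p(f) = 6 - 2*f
X(M, J) = J + M
E(m) = m**2*(6 - 2*m)/2 (E(m) = ((6 - 2*m)*m**2)/2 = (m**2*(6 - 2*m))/2 = m**2*(6 - 2*m)/2)
P = -42 (P = -2 + (-41 + 1) = -2 - 40 = -42)
E(c)/P + X(12, -13)/404 = (15**2*(3 - 1*15))/(-42) + (-13 + 12)/404 = (225*(3 - 15))*(-1/42) - 1*1/404 = (225*(-12))*(-1/42) - 1/404 = -2700*(-1/42) - 1/404 = 450/7 - 1/404 = 181793/2828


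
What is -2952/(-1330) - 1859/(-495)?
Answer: 35761/5985 ≈ 5.9751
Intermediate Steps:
-2952/(-1330) - 1859/(-495) = -2952*(-1/1330) - 1859*(-1/495) = 1476/665 + 169/45 = 35761/5985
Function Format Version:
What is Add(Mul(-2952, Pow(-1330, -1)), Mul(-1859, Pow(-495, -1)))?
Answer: Rational(35761, 5985) ≈ 5.9751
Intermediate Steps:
Add(Mul(-2952, Pow(-1330, -1)), Mul(-1859, Pow(-495, -1))) = Add(Mul(-2952, Rational(-1, 1330)), Mul(-1859, Rational(-1, 495))) = Add(Rational(1476, 665), Rational(169, 45)) = Rational(35761, 5985)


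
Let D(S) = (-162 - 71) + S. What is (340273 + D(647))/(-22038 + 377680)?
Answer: 340687/355642 ≈ 0.95795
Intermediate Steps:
D(S) = -233 + S
(340273 + D(647))/(-22038 + 377680) = (340273 + (-233 + 647))/(-22038 + 377680) = (340273 + 414)/355642 = 340687*(1/355642) = 340687/355642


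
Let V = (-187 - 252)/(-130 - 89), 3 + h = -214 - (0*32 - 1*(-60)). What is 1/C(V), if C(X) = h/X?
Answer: -439/60663 ≈ -0.0072367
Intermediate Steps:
h = -277 (h = -3 + (-214 - (0*32 - 1*(-60))) = -3 + (-214 - (0 + 60)) = -3 + (-214 - 1*60) = -3 + (-214 - 60) = -3 - 274 = -277)
V = 439/219 (V = -439/(-219) = -439*(-1/219) = 439/219 ≈ 2.0046)
C(X) = -277/X
1/C(V) = 1/(-277/439/219) = 1/(-277*219/439) = 1/(-60663/439) = -439/60663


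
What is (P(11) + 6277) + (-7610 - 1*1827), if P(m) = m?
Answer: -3149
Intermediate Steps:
(P(11) + 6277) + (-7610 - 1*1827) = (11 + 6277) + (-7610 - 1*1827) = 6288 + (-7610 - 1827) = 6288 - 9437 = -3149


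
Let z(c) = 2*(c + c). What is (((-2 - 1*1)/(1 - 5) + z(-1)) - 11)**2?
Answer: 3249/16 ≈ 203.06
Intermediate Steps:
z(c) = 4*c (z(c) = 2*(2*c) = 4*c)
(((-2 - 1*1)/(1 - 5) + z(-1)) - 11)**2 = (((-2 - 1*1)/(1 - 5) + 4*(-1)) - 11)**2 = (((-2 - 1)/(-4) - 4) - 11)**2 = ((-3*(-1/4) - 4) - 11)**2 = ((3/4 - 4) - 11)**2 = (-13/4 - 11)**2 = (-57/4)**2 = 3249/16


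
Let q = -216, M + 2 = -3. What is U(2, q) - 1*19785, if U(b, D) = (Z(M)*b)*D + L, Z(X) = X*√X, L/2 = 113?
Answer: -19559 + 2160*I*√5 ≈ -19559.0 + 4829.9*I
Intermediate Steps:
L = 226 (L = 2*113 = 226)
M = -5 (M = -2 - 3 = -5)
Z(X) = X^(3/2)
U(b, D) = 226 - 5*I*D*b*√5 (U(b, D) = ((-5)^(3/2)*b)*D + 226 = ((-5*I*√5)*b)*D + 226 = (-5*I*b*√5)*D + 226 = -5*I*D*b*√5 + 226 = 226 - 5*I*D*b*√5)
U(2, q) - 1*19785 = (226 - 5*I*(-216)*2*√5) - 1*19785 = (226 + 2160*I*√5) - 19785 = -19559 + 2160*I*√5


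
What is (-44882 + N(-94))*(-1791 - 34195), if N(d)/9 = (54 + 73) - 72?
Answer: 1597310582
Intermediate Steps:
N(d) = 495 (N(d) = 9*((54 + 73) - 72) = 9*(127 - 72) = 9*55 = 495)
(-44882 + N(-94))*(-1791 - 34195) = (-44882 + 495)*(-1791 - 34195) = -44387*(-35986) = 1597310582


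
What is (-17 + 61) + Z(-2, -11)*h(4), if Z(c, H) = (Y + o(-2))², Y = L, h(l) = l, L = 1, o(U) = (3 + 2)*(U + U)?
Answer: 1488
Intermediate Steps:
o(U) = 10*U (o(U) = 5*(2*U) = 10*U)
Y = 1
Z(c, H) = 361 (Z(c, H) = (1 + 10*(-2))² = (1 - 20)² = (-19)² = 361)
(-17 + 61) + Z(-2, -11)*h(4) = (-17 + 61) + 361*4 = 44 + 1444 = 1488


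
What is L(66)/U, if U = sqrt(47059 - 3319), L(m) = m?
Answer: 11*sqrt(15)/135 ≈ 0.31558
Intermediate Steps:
U = 54*sqrt(15) (U = sqrt(43740) = 54*sqrt(15) ≈ 209.14)
L(66)/U = 66/((54*sqrt(15))) = 66*(sqrt(15)/810) = 11*sqrt(15)/135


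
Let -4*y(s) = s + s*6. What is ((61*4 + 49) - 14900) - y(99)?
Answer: -57735/4 ≈ -14434.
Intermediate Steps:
y(s) = -7*s/4 (y(s) = -(s + s*6)/4 = -(s + 6*s)/4 = -7*s/4)
((61*4 + 49) - 14900) - y(99) = ((61*4 + 49) - 14900) - (-7)*99/4 = ((244 + 49) - 14900) - 1*(-693/4) = (293 - 14900) + 693/4 = -14607 + 693/4 = -57735/4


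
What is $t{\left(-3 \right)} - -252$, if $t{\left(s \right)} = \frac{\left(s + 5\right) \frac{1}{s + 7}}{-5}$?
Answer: $\frac{2519}{10} \approx 251.9$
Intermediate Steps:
$t{\left(s \right)} = - \frac{5 + s}{5 \left(7 + s\right)}$ ($t{\left(s \right)} = \frac{5 + s}{7 + s} \left(- \frac{1}{5}\right) = - \frac{5 + s}{5 \left(7 + s\right)}$)
$t{\left(-3 \right)} - -252 = \frac{-5 - -3}{5 \left(7 - 3\right)} - -252 = \frac{-5 + 3}{5 \cdot 4} + 252 = \frac{1}{5} \cdot \frac{1}{4} \left(-2\right) + 252 = - \frac{1}{10} + 252 = \frac{2519}{10}$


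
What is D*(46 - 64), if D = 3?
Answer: -54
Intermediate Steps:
D*(46 - 64) = 3*(46 - 64) = 3*(-18) = -54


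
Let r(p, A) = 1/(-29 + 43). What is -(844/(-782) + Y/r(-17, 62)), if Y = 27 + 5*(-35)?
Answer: 810574/391 ≈ 2073.1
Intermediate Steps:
r(p, A) = 1/14
Y = -148 (Y = 27 - 175 = -148)
-(844/(-782) + Y/r(-17, 62)) = -(844/(-782) - 148/1/14) = -(844*(-1/782) - 148*14) = -(-422/391 - 2072) = -1*(-810574/391) = 810574/391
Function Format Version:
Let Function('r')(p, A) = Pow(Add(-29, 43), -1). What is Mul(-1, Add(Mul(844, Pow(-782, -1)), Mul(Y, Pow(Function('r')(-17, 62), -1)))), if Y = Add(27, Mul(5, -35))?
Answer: Rational(810574, 391) ≈ 2073.1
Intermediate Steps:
Function('r')(p, A) = Rational(1, 14) (Function('r')(p, A) = Pow(14, -1) = Rational(1, 14))
Y = -148 (Y = Add(27, -175) = -148)
Mul(-1, Add(Mul(844, Pow(-782, -1)), Mul(Y, Pow(Function('r')(-17, 62), -1)))) = Mul(-1, Add(Mul(844, Pow(-782, -1)), Mul(-148, Pow(Rational(1, 14), -1)))) = Mul(-1, Add(Mul(844, Rational(-1, 782)), Mul(-148, 14))) = Mul(-1, Add(Rational(-422, 391), -2072)) = Mul(-1, Rational(-810574, 391)) = Rational(810574, 391)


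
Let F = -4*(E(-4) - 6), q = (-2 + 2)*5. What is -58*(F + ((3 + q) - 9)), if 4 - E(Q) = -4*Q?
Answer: -3828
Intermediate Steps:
E(Q) = 4 + 4*Q (E(Q) = 4 - (-4)*Q = 4 + 4*Q)
q = 0 (q = 0*5 = 0)
F = 72 (F = -4*((4 + 4*(-4)) - 6) = -4*((4 - 16) - 6) = -4*(-12 - 6) = -4*(-18) = 72)
-58*(F + ((3 + q) - 9)) = -58*(72 + ((3 + 0) - 9)) = -58*(72 + (3 - 9)) = -58*(72 - 6) = -58*66 = -3828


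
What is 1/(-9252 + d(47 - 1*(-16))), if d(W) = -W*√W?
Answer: -1028/9483273 + 7*√7/3161091 ≈ -0.00010254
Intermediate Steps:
d(W) = -W^(3/2)
1/(-9252 + d(47 - 1*(-16))) = 1/(-9252 - (47 - 1*(-16))^(3/2)) = 1/(-9252 - (47 + 16)^(3/2)) = 1/(-9252 - 63^(3/2)) = 1/(-9252 - 189*√7)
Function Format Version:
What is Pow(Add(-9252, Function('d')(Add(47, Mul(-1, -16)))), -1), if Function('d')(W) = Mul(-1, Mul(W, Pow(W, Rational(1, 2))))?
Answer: Add(Rational(-1028, 9483273), Mul(Rational(7, 3161091), Pow(7, Rational(1, 2)))) ≈ -0.00010254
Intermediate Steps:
Function('d')(W) = Mul(-1, Pow(W, Rational(3, 2)))
Pow(Add(-9252, Function('d')(Add(47, Mul(-1, -16)))), -1) = Pow(Add(-9252, Mul(-1, Pow(Add(47, Mul(-1, -16)), Rational(3, 2)))), -1) = Pow(Add(-9252, Mul(-1, Pow(Add(47, 16), Rational(3, 2)))), -1) = Pow(Add(-9252, Mul(-1, Pow(63, Rational(3, 2)))), -1) = Pow(Add(-9252, Mul(-1, Mul(189, Pow(7, Rational(1, 2))))), -1) = Pow(Add(-9252, Mul(-189, Pow(7, Rational(1, 2)))), -1)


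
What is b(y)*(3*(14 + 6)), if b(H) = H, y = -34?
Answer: -2040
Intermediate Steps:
b(y)*(3*(14 + 6)) = -102*(14 + 6) = -102*20 = -34*60 = -2040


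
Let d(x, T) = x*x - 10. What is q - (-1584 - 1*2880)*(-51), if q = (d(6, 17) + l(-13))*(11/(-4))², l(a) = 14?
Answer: -454723/2 ≈ -2.2736e+5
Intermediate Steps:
d(x, T) = -10 + x² (d(x, T) = x² - 10 = -10 + x²)
q = 605/2 (q = ((-10 + 6²) + 14)*(11/(-4))² = ((-10 + 36) + 14)*(11*(-¼))² = (26 + 14)*(-11/4)² = 40*(121/16) = 605/2 ≈ 302.50)
q - (-1584 - 1*2880)*(-51) = 605/2 - (-1584 - 1*2880)*(-51) = 605/2 - (-1584 - 2880)*(-51) = 605/2 - (-4464)*(-51) = 605/2 - 1*227664 = 605/2 - 227664 = -454723/2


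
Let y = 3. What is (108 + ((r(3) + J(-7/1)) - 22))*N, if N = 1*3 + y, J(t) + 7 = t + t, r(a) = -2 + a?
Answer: 396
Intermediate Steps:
J(t) = -7 + 2*t (J(t) = -7 + (t + t) = -7 + 2*t)
N = 6 (N = 1*3 + 3 = 3 + 3 = 6)
(108 + ((r(3) + J(-7/1)) - 22))*N = (108 + (((-2 + 3) + (-7 + 2*(-7/1))) - 22))*6 = (108 + ((1 + (-7 + 2*(-7*1))) - 22))*6 = (108 + ((1 + (-7 + 2*(-7))) - 22))*6 = (108 + ((1 + (-7 - 14)) - 22))*6 = (108 + ((1 - 21) - 22))*6 = (108 + (-20 - 22))*6 = (108 - 42)*6 = 66*6 = 396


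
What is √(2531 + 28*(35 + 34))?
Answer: √4463 ≈ 66.806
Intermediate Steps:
√(2531 + 28*(35 + 34)) = √(2531 + 28*69) = √(2531 + 1932) = √4463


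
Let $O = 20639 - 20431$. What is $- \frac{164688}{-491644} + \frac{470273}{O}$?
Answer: $\frac{57810288479}{25565488} \approx 2261.3$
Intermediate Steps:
$O = 208$
$- \frac{164688}{-491644} + \frac{470273}{O} = - \frac{164688}{-491644} + \frac{470273}{208} = \left(-164688\right) \left(- \frac{1}{491644}\right) + 470273 \cdot \frac{1}{208} = \frac{41172}{122911} + \frac{470273}{208} = \frac{57810288479}{25565488}$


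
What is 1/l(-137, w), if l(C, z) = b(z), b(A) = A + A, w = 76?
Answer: 1/152 ≈ 0.0065789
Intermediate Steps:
b(A) = 2*A
l(C, z) = 2*z
1/l(-137, w) = 1/(2*76) = 1/152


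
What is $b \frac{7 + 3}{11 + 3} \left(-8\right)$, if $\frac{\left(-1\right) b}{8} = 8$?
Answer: $\frac{2560}{7} \approx 365.71$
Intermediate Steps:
$b = -64$ ($b = \left(-8\right) 8 = -64$)
$b \frac{7 + 3}{11 + 3} \left(-8\right) = - 64 \frac{7 + 3}{11 + 3} \left(-8\right) = - 64 \cdot \frac{10}{14} \left(-8\right) = - 64 \cdot 10 \cdot \frac{1}{14} \left(-8\right) = \left(-64\right) \frac{5}{7} \left(-8\right) = \left(- \frac{320}{7}\right) \left(-8\right) = \frac{2560}{7}$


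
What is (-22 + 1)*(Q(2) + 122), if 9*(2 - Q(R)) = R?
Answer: -7798/3 ≈ -2599.3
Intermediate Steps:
Q(R) = 2 - R/9
(-22 + 1)*(Q(2) + 122) = (-22 + 1)*((2 - ⅑*2) + 122) = -21*((2 - 2/9) + 122) = -21*(16/9 + 122) = -21*1114/9 = -7798/3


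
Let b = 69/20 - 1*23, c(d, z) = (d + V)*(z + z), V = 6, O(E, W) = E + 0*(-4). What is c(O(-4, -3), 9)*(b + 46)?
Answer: 4761/5 ≈ 952.20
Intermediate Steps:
O(E, W) = E (O(E, W) = E + 0 = E)
c(d, z) = 2*z*(6 + d) (c(d, z) = (d + 6)*(z + z) = (6 + d)*(2*z) = 2*z*(6 + d))
b = -391/20 (b = 69*(1/20) - 23 = 69/20 - 23 = -391/20 ≈ -19.550)
c(O(-4, -3), 9)*(b + 46) = (2*9*(6 - 4))*(-391/20 + 46) = (2*9*2)*(529/20) = 36*(529/20) = 4761/5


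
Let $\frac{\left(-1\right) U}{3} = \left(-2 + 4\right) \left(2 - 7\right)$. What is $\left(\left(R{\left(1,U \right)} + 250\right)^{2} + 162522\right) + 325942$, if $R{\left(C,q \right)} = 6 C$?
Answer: $554000$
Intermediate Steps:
$U = 30$ ($U = - 3 \left(-2 + 4\right) \left(2 - 7\right) = - 3 \cdot 2 \left(-5\right) = \left(-3\right) \left(-10\right) = 30$)
$\left(\left(R{\left(1,U \right)} + 250\right)^{2} + 162522\right) + 325942 = \left(\left(6 \cdot 1 + 250\right)^{2} + 162522\right) + 325942 = \left(\left(6 + 250\right)^{2} + 162522\right) + 325942 = \left(256^{2} + 162522\right) + 325942 = \left(65536 + 162522\right) + 325942 = 228058 + 325942 = 554000$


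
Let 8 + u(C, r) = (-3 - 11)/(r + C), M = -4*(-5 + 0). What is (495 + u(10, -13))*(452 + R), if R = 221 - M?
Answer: 963175/3 ≈ 3.2106e+5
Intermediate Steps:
M = 20 (M = -4*(-5) = 20)
R = 201 (R = 221 - 1*20 = 221 - 20 = 201)
u(C, r) = -8 - 14/(C + r) (u(C, r) = -8 + (-3 - 11)/(r + C) = -8 - 14/(C + r))
(495 + u(10, -13))*(452 + R) = (495 + 2*(-7 - 4*10 - 4*(-13))/(10 - 13))*(452 + 201) = (495 + 2*(-7 - 40 + 52)/(-3))*653 = (495 + 2*(-⅓)*5)*653 = (495 - 10/3)*653 = (1475/3)*653 = 963175/3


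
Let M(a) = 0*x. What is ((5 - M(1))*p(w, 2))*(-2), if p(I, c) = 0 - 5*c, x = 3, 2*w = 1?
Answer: 100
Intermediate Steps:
w = ½ (w = (½)*1 = ½ ≈ 0.50000)
M(a) = 0 (M(a) = 0*3 = 0)
p(I, c) = -5*c
((5 - M(1))*p(w, 2))*(-2) = ((5 - 1*0)*(-5*2))*(-2) = ((5 + 0)*(-10))*(-2) = (5*(-10))*(-2) = -50*(-2) = 100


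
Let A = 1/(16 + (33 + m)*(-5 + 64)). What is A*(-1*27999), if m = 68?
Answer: -27999/5975 ≈ -4.6860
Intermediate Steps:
A = 1/5975 (A = 1/(16 + (33 + 68)*(-5 + 64)) = 1/(16 + 101*59) = 1/(16 + 5959) = 1/5975 ≈ 0.00016736)
A*(-1*27999) = (-1*27999)/5975 = (1/5975)*(-27999) = -27999/5975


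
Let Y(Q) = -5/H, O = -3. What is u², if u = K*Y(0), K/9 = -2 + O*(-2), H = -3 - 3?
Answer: 900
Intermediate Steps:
H = -6
K = 36 (K = 9*(-2 - 3*(-2)) = 9*(-2 + 6) = 9*4 = 36)
Y(Q) = ⅚ (Y(Q) = -5/(-6) = -5*(-⅙) = ⅚)
u = 30 (u = 36*(⅚) = 30)
u² = 30² = 900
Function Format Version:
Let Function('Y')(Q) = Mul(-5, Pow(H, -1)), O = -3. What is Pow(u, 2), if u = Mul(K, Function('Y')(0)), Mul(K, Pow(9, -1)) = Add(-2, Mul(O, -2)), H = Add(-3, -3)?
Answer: 900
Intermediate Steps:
H = -6
K = 36 (K = Mul(9, Add(-2, Mul(-3, -2))) = Mul(9, Add(-2, 6)) = Mul(9, 4) = 36)
Function('Y')(Q) = Rational(5, 6) (Function('Y')(Q) = Mul(-5, Pow(-6, -1)) = Mul(-5, Rational(-1, 6)) = Rational(5, 6))
u = 30 (u = Mul(36, Rational(5, 6)) = 30)
Pow(u, 2) = Pow(30, 2) = 900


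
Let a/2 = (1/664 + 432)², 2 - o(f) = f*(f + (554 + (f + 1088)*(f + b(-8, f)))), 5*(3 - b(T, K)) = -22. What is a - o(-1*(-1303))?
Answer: 4502990704257573/1102240 ≈ 4.0853e+9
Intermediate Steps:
b(T, K) = 37/5 (b(T, K) = 3 - ⅕*(-22) = 3 + 22/5 = 37/5)
o(f) = 2 - f*(554 + f + (1088 + f)*(37/5 + f)) (o(f) = 2 - f*(f + (554 + (f + 1088)*(f + 37/5))) = 2 - f*(f + (554 + (1088 + f)*(37/5 + f))) = 2 - f*(554 + f + (1088 + f)*(37/5 + f)))
a = 82282348801/220448 (a = 2*(1/664 + 432)² = 2*(286849/664)² = 2*(82282348801/440896) = 82282348801/220448 ≈ 3.7325e+5)
a - o(-1*(-1303)) = 82282348801/220448 - (2 - (-1*(-1303))³ - (-43026)*(-1303)/5 - 5482*(-1*(-1303))²/5) = 82282348801/220448 - (2 - 1*1303³ - 43026/5*1303 - 5482/5*1303²) = 82282348801/220448 - (2 - 1*2212245127 - 56062878/5 - 5482/5*1697809) = 82282348801/220448 - (2 - 2212245127 - 56062878/5 - 9307388938/5) = 82282348801/220448 - 1*(-20424677441/5) = 82282348801/220448 + 20424677441/5 = 4502990704257573/1102240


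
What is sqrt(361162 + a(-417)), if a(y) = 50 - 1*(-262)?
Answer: sqrt(361474) ≈ 601.23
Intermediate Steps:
a(y) = 312 (a(y) = 50 + 262 = 312)
sqrt(361162 + a(-417)) = sqrt(361162 + 312) = sqrt(361474)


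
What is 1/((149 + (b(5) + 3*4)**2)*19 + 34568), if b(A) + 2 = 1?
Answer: 1/39698 ≈ 2.5190e-5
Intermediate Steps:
b(A) = -1 (b(A) = -2 + 1 = -1)
1/((149 + (b(5) + 3*4)**2)*19 + 34568) = 1/((149 + (-1 + 3*4)**2)*19 + 34568) = 1/((149 + (-1 + 12)**2)*19 + 34568) = 1/((149 + 11**2)*19 + 34568) = 1/((149 + 121)*19 + 34568) = 1/(270*19 + 34568) = 1/(5130 + 34568) = 1/39698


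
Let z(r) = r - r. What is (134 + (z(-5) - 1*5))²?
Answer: 16641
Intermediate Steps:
z(r) = 0
(134 + (z(-5) - 1*5))² = (134 + (0 - 1*5))² = (134 + (0 - 5))² = (134 - 5)² = 129² = 16641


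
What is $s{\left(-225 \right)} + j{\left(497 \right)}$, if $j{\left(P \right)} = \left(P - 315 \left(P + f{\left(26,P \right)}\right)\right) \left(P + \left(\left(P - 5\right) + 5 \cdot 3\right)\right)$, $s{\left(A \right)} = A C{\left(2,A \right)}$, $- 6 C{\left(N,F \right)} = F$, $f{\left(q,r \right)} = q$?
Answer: $- \frac{329826859}{2} \approx -1.6491 \cdot 10^{8}$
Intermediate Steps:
$C{\left(N,F \right)} = - \frac{F}{6}$
$s{\left(A \right)} = - \frac{A^{2}}{6}$ ($s{\left(A \right)} = A \left(- \frac{A}{6}\right) = - \frac{A^{2}}{6}$)
$j{\left(P \right)} = \left(-8190 - 314 P\right) \left(10 + 2 P\right)$ ($j{\left(P \right)} = \left(P - 315 \left(P + 26\right)\right) \left(P + \left(\left(P - 5\right) + 5 \cdot 3\right)\right) = \left(P - 315 \left(26 + P\right)\right) \left(P + \left(\left(-5 + P\right) + 15\right)\right) = \left(P - \left(8190 + 315 P\right)\right) \left(P + \left(10 + P\right)\right) = \left(-8190 - 314 P\right) \left(10 + 2 P\right)$)
$s{\left(-225 \right)} + j{\left(497 \right)} = - \frac{\left(-225\right)^{2}}{6} - \left(9783340 + 155121652\right) = \left(- \frac{1}{6}\right) 50625 - 164904992 = - \frac{16875}{2} - 164904992 = - \frac{329826859}{2}$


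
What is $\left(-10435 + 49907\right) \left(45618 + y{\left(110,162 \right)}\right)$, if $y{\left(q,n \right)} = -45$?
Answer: $1798857456$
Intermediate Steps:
$\left(-10435 + 49907\right) \left(45618 + y{\left(110,162 \right)}\right) = \left(-10435 + 49907\right) \left(45618 - 45\right) = 39472 \cdot 45573 = 1798857456$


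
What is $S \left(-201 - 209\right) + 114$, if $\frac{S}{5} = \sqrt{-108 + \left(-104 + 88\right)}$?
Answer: $114 - 4100 i \sqrt{31} \approx 114.0 - 22828.0 i$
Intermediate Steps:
$S = 10 i \sqrt{31}$ ($S = 5 \sqrt{-108 + \left(-104 + 88\right)} = 5 \sqrt{-108 - 16} = 5 \sqrt{-124} = 5 \cdot 2 i \sqrt{31} = 10 i \sqrt{31} \approx 55.678 i$)
$S \left(-201 - 209\right) + 114 = 10 i \sqrt{31} \left(-201 - 209\right) + 114 = 10 i \sqrt{31} \left(-410\right) + 114 = - 4100 i \sqrt{31} + 114 = 114 - 4100 i \sqrt{31}$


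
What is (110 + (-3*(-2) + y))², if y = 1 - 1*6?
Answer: 12321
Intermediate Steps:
y = -5 (y = 1 - 6 = -5)
(110 + (-3*(-2) + y))² = (110 + (-3*(-2) - 5))² = (110 + (6 - 5))² = (110 + 1)² = 111² = 12321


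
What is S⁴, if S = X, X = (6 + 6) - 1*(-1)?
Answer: 28561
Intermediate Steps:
X = 13 (X = 12 + 1 = 13)
S = 13
S⁴ = 13⁴ = 28561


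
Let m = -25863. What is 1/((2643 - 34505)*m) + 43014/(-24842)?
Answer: -17722776794921/10235486619426 ≈ -1.7315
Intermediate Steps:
1/((2643 - 34505)*m) + 43014/(-24842) = 1/((2643 - 34505)*(-25863)) + 43014/(-24842) = -1/25863/(-31862) + 43014*(-1/24842) = -1/31862*(-1/25863) - 21507/12421 = 1/824046906 - 21507/12421 = -17722776794921/10235486619426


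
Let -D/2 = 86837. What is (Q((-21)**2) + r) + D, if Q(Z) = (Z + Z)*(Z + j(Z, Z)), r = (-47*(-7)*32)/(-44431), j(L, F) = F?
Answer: 26847421222/44431 ≈ 6.0425e+5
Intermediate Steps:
D = -173674 (D = -2*86837 = -173674)
r = -10528/44431 (r = (329*32)*(-1/44431) = 10528*(-1/44431) = -10528/44431 ≈ -0.23695)
Q(Z) = 4*Z**2 (Q(Z) = (Z + Z)*(Z + Z) = (2*Z)*(2*Z) = 4*Z**2)
(Q((-21)**2) + r) + D = (4*((-21)**2)**2 - 10528/44431) - 173674 = (4*441**2 - 10528/44431) - 173674 = (4*194481 - 10528/44431) - 173674 = (777924 - 10528/44431) - 173674 = 34563930716/44431 - 173674 = 26847421222/44431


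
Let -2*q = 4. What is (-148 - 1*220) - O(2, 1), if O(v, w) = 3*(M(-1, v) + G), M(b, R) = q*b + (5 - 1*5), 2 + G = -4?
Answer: -356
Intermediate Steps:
G = -6 (G = -2 - 4 = -6)
q = -2 (q = -½*4 = -2)
M(b, R) = -2*b (M(b, R) = -2*b + (5 - 1*5) = -2*b + (5 - 5) = -2*b + 0 = -2*b)
O(v, w) = -12 (O(v, w) = 3*(-2*(-1) - 6) = 3*(2 - 6) = 3*(-4) = -12)
(-148 - 1*220) - O(2, 1) = (-148 - 1*220) - 1*(-12) = (-148 - 220) + 12 = -368 + 12 = -356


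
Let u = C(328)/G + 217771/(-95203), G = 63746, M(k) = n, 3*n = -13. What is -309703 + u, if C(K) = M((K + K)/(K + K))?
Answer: -5638628044567879/18206431314 ≈ -3.0971e+5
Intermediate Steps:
n = -13/3 (n = (⅓)*(-13) = -13/3 ≈ -4.3333)
M(k) = -13/3
C(K) = -13/3
u = -41647328137/18206431314 (u = -13/3/63746 + 217771/(-95203) = -13/3*1/63746 + 217771*(-1/95203) = -13/191238 - 217771/95203 = -41647328137/18206431314 ≈ -2.2875)
-309703 + u = -309703 - 41647328137/18206431314 = -5638628044567879/18206431314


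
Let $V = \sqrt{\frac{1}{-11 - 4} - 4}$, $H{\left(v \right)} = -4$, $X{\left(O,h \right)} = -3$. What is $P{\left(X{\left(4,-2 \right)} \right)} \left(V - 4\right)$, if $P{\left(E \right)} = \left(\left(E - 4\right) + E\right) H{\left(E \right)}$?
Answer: $-160 + \frac{8 i \sqrt{915}}{3} \approx -160.0 + 80.664 i$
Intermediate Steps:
$P{\left(E \right)} = 16 - 8 E$ ($P{\left(E \right)} = \left(\left(E - 4\right) + E\right) \left(-4\right) = \left(\left(-4 + E\right) + E\right) \left(-4\right) = \left(-4 + 2 E\right) \left(-4\right) = 16 - 8 E$)
$V = \frac{i \sqrt{915}}{15}$ ($V = \sqrt{\frac{1}{-15} - 4} = \sqrt{- \frac{1}{15} - 4} = \sqrt{- \frac{61}{15}} = \frac{i \sqrt{915}}{15} \approx 2.0166 i$)
$P{\left(X{\left(4,-2 \right)} \right)} \left(V - 4\right) = \left(16 - -24\right) \left(\frac{i \sqrt{915}}{15} - 4\right) = \left(16 + 24\right) \left(-4 + \frac{i \sqrt{915}}{15}\right) = 40 \left(-4 + \frac{i \sqrt{915}}{15}\right) = -160 + \frac{8 i \sqrt{915}}{3}$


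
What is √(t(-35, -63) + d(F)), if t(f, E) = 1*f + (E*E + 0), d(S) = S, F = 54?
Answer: 2*√997 ≈ 63.151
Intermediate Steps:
t(f, E) = f + E² (t(f, E) = f + (E² + 0) = f + E²)
√(t(-35, -63) + d(F)) = √((-35 + (-63)²) + 54) = √((-35 + 3969) + 54) = √(3934 + 54) = √3988 = 2*√997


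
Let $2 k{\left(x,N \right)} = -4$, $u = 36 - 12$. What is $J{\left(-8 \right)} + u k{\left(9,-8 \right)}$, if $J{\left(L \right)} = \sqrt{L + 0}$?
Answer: $-48 + 2 i \sqrt{2} \approx -48.0 + 2.8284 i$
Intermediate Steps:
$u = 24$ ($u = 36 - 12 = 24$)
$k{\left(x,N \right)} = -2$ ($k{\left(x,N \right)} = \frac{1}{2} \left(-4\right) = -2$)
$J{\left(L \right)} = \sqrt{L}$
$J{\left(-8 \right)} + u k{\left(9,-8 \right)} = \sqrt{-8} + 24 \left(-2\right) = 2 i \sqrt{2} - 48 = -48 + 2 i \sqrt{2}$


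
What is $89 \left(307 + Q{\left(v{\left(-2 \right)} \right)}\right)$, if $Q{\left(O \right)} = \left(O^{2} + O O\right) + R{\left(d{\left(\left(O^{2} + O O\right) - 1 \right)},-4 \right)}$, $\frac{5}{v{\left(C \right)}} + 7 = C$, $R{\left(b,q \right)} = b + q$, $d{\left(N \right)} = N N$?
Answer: $\frac{177376466}{6561} \approx 27035.0$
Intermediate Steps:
$d{\left(N \right)} = N^{2}$
$v{\left(C \right)} = \frac{5}{-7 + C}$
$Q{\left(O \right)} = -4 + \left(-1 + 2 O^{2}\right)^{2} + 2 O^{2}$ ($Q{\left(O \right)} = \left(O^{2} + O O\right) + \left(\left(\left(O^{2} + O O\right) - 1\right)^{2} - 4\right) = \left(O^{2} + O^{2}\right) + \left(\left(\left(O^{2} + O^{2}\right) - 1\right)^{2} - 4\right) = 2 O^{2} + \left(\left(2 O^{2} - 1\right)^{2} - 4\right) = 2 O^{2} + \left(\left(-1 + 2 O^{2}\right)^{2} - 4\right) = 2 O^{2} + \left(-4 + \left(-1 + 2 O^{2}\right)^{2}\right) = -4 + \left(-1 + 2 O^{2}\right)^{2} + 2 O^{2}$)
$89 \left(307 + Q{\left(v{\left(-2 \right)} \right)}\right) = 89 \left(307 - \left(3 - 4 \frac{625}{\left(-7 - 2\right)^{4}} + 2 \frac{25}{\left(-7 - 2\right)^{2}}\right)\right) = 89 \left(307 - \left(3 - \frac{2500}{6561} + \frac{50}{81}\right)\right) = 89 \left(307 - \frac{21233}{6561}\right) = 89 \cdot \frac{1992994}{6561} = \frac{177376466}{6561}$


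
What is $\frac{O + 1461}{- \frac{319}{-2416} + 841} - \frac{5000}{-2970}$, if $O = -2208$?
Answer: $\frac{480076156}{603555975} \approx 0.79541$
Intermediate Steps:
$\frac{O + 1461}{- \frac{319}{-2416} + 841} - \frac{5000}{-2970} = \frac{-2208 + 1461}{- \frac{319}{-2416} + 841} - \frac{5000}{-2970} = - \frac{747}{\left(-319\right) \left(- \frac{1}{2416}\right) + 841} - 5000 \left(- \frac{1}{2970}\right) = - \frac{747}{\frac{319}{2416} + 841} - - \frac{500}{297} = - \frac{747}{\frac{2032175}{2416}} + \frac{500}{297} = \left(-747\right) \frac{2416}{2032175} + \frac{500}{297} = - \frac{1804752}{2032175} + \frac{500}{297} = \frac{480076156}{603555975}$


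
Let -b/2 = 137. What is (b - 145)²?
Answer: 175561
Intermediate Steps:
b = -274 (b = -2*137 = -274)
(b - 145)² = (-274 - 145)² = (-419)² = 175561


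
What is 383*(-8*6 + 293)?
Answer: 93835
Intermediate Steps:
383*(-8*6 + 293) = 383*(-48 + 293) = 383*245 = 93835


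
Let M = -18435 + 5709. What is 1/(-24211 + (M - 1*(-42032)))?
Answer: 1/5095 ≈ 0.00019627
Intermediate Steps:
M = -12726
1/(-24211 + (M - 1*(-42032))) = 1/(-24211 + (-12726 - 1*(-42032))) = 1/(-24211 + (-12726 + 42032)) = 1/(-24211 + 29306) = 1/5095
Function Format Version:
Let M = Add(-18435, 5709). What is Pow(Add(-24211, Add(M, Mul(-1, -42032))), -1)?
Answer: Rational(1, 5095) ≈ 0.00019627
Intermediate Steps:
M = -12726
Pow(Add(-24211, Add(M, Mul(-1, -42032))), -1) = Pow(Add(-24211, Add(-12726, Mul(-1, -42032))), -1) = Pow(Add(-24211, Add(-12726, 42032)), -1) = Pow(Add(-24211, 29306), -1) = Pow(5095, -1) = Rational(1, 5095)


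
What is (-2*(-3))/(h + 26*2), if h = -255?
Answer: -6/203 ≈ -0.029557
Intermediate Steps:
(-2*(-3))/(h + 26*2) = (-2*(-3))/(-255 + 26*2) = 6/(-255 + 52) = 6/(-203) = 6*(-1/203) = -6/203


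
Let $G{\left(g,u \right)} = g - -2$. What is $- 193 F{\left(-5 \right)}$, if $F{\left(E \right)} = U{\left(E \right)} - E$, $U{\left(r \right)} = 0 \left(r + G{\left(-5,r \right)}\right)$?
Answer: $-965$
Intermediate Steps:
$G{\left(g,u \right)} = 2 + g$ ($G{\left(g,u \right)} = g + 2 = 2 + g$)
$U{\left(r \right)} = 0$ ($U{\left(r \right)} = 0 \left(r + \left(2 - 5\right)\right) = 0 \left(r - 3\right) = 0 \left(-3 + r\right) = 0$)
$F{\left(E \right)} = - E$ ($F{\left(E \right)} = 0 - E = - E$)
$- 193 F{\left(-5 \right)} = - 193 \left(\left(-1\right) \left(-5\right)\right) = \left(-193\right) 5 = -965$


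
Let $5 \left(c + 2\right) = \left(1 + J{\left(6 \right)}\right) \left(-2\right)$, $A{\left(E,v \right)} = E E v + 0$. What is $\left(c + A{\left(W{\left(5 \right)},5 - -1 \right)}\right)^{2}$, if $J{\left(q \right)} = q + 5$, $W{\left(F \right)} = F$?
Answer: $\frac{512656}{25} \approx 20506.0$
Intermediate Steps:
$J{\left(q \right)} = 5 + q$
$A{\left(E,v \right)} = v E^{2}$ ($A{\left(E,v \right)} = E^{2} v + 0 = v E^{2} + 0 = v E^{2}$)
$c = - \frac{34}{5}$ ($c = -2 + \frac{\left(1 + \left(5 + 6\right)\right) \left(-2\right)}{5} = -2 + \frac{\left(1 + 11\right) \left(-2\right)}{5} = -2 + \frac{12 \left(-2\right)}{5} = -2 + \frac{1}{5} \left(-24\right) = -2 - \frac{24}{5} = - \frac{34}{5} \approx -6.8$)
$\left(c + A{\left(W{\left(5 \right)},5 - -1 \right)}\right)^{2} = \left(- \frac{34}{5} + \left(5 - -1\right) 5^{2}\right)^{2} = \left(- \frac{34}{5} + \left(5 + 1\right) 25\right)^{2} = \left(- \frac{34}{5} + 6 \cdot 25\right)^{2} = \left(- \frac{34}{5} + 150\right)^{2} = \left(\frac{716}{5}\right)^{2} = \frac{512656}{25}$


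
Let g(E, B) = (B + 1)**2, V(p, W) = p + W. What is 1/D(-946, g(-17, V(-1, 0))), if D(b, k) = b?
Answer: -1/946 ≈ -0.0010571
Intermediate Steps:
V(p, W) = W + p
g(E, B) = (1 + B)**2
1/D(-946, g(-17, V(-1, 0))) = 1/(-946) = -1/946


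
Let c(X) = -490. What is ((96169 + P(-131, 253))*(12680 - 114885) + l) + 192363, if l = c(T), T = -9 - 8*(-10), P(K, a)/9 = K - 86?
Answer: -9629154407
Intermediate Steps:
P(K, a) = -774 + 9*K (P(K, a) = 9*(K - 86) = 9*(-86 + K) = -774 + 9*K)
T = 71 (T = -9 + 80 = 71)
l = -490
((96169 + P(-131, 253))*(12680 - 114885) + l) + 192363 = ((96169 + (-774 + 9*(-131)))*(12680 - 114885) - 490) + 192363 = ((96169 + (-774 - 1179))*(-102205) - 490) + 192363 = ((96169 - 1953)*(-102205) - 490) + 192363 = (94216*(-102205) - 490) + 192363 = (-9629346280 - 490) + 192363 = -9629346770 + 192363 = -9629154407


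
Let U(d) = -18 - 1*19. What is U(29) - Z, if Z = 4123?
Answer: -4160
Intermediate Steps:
U(d) = -37 (U(d) = -18 - 19 = -37)
U(29) - Z = -37 - 1*4123 = -37 - 4123 = -4160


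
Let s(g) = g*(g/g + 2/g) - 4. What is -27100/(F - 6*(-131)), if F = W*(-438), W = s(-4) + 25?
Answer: 6775/1884 ≈ 3.5961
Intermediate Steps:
s(g) = -4 + g*(1 + 2/g) (s(g) = g*(1 + 2/g) - 4 = -4 + g*(1 + 2/g))
W = 19 (W = (-2 - 4) + 25 = -6 + 25 = 19)
F = -8322 (F = 19*(-438) = -8322)
-27100/(F - 6*(-131)) = -27100/(-8322 - 6*(-131)) = -27100/(-8322 - 1*(-786)) = -27100/(-8322 + 786) = -27100/(-7536) = -27100*(-1/7536) = 6775/1884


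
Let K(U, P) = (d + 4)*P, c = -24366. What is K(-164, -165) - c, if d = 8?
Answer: 22386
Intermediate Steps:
K(U, P) = 12*P (K(U, P) = (8 + 4)*P = 12*P)
K(-164, -165) - c = 12*(-165) - 1*(-24366) = -1980 + 24366 = 22386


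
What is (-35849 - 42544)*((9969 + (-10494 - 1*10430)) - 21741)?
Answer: 2563137528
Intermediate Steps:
(-35849 - 42544)*((9969 + (-10494 - 1*10430)) - 21741) = -78393*((9969 + (-10494 - 10430)) - 21741) = -78393*((9969 - 20924) - 21741) = -78393*(-10955 - 21741) = -78393*(-32696) = 2563137528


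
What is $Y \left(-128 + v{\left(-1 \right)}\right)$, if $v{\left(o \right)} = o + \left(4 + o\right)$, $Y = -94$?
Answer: $11844$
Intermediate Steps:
$v{\left(o \right)} = 4 + 2 o$
$Y \left(-128 + v{\left(-1 \right)}\right) = - 94 \left(-128 + \left(4 + 2 \left(-1\right)\right)\right) = - 94 \left(-128 + \left(4 - 2\right)\right) = - 94 \left(-128 + 2\right) = \left(-94\right) \left(-126\right) = 11844$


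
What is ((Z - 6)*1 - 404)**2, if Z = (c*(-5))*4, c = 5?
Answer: 260100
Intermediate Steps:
Z = -100 (Z = (5*(-5))*4 = -25*4 = -100)
((Z - 6)*1 - 404)**2 = ((-100 - 6)*1 - 404)**2 = (-106*1 - 404)**2 = (-106 - 404)**2 = (-510)**2 = 260100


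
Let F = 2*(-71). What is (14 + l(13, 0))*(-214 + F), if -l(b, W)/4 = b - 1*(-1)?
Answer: 14952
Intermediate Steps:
l(b, W) = -4 - 4*b (l(b, W) = -4*(b - 1*(-1)) = -4*(b + 1) = -4*(1 + b) = -4 - 4*b)
F = -142
(14 + l(13, 0))*(-214 + F) = (14 + (-4 - 4*13))*(-214 - 142) = (14 + (-4 - 52))*(-356) = (14 - 56)*(-356) = -42*(-356) = 14952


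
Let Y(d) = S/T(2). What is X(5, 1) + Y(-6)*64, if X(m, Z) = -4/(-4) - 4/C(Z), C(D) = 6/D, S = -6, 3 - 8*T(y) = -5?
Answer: -1151/3 ≈ -383.67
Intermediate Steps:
T(y) = 1 (T(y) = 3/8 - 1/8*(-5) = 3/8 + 5/8 = 1)
Y(d) = -6 (Y(d) = -6/1 = -6*1 = -6)
X(m, Z) = 1 - 2*Z/3 (X(m, Z) = -4/(-4) - 4*Z/6 = -4*(-1/4) - 2*Z/3 = 1 - 2*Z/3)
X(5, 1) + Y(-6)*64 = (1 - 2/3*1) - 6*64 = (1 - 2/3) - 384 = 1/3 - 384 = -1151/3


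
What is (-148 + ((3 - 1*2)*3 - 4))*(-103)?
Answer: 15347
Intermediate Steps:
(-148 + ((3 - 1*2)*3 - 4))*(-103) = (-148 + ((3 - 2)*3 - 4))*(-103) = (-148 + (1*3 - 4))*(-103) = (-148 + (3 - 4))*(-103) = (-148 - 1)*(-103) = -149*(-103) = 15347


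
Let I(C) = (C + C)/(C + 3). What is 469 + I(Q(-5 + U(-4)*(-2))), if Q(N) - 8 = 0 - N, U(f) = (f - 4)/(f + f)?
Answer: 1412/3 ≈ 470.67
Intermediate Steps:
U(f) = (-4 + f)/(2*f) (U(f) = (-4 + f)/((2*f)) = (-4 + f)*(1/(2*f)) = (-4 + f)/(2*f))
Q(N) = 8 - N (Q(N) = 8 + (0 - N) = 8 - N)
I(C) = 2*C/(3 + C) (I(C) = (2*C)/(3 + C) = 2*C/(3 + C))
469 + I(Q(-5 + U(-4)*(-2))) = 469 + 2*(8 - (-5 + ((½)*(-4 - 4)/(-4))*(-2)))/(3 + (8 - (-5 + ((½)*(-4 - 4)/(-4))*(-2)))) = 469 + 2*(8 - (-5 + ((½)*(-¼)*(-8))*(-2)))/(3 + (8 - (-5 + ((½)*(-¼)*(-8))*(-2)))) = 469 + 2*(8 - (-5 + 1*(-2)))/(3 + (8 - (-5 + 1*(-2)))) = 469 + 2*(8 - (-5 - 2))/(3 + (8 - (-5 - 2))) = 469 + 2*(8 - 1*(-7))/(3 + (8 - 1*(-7))) = 469 + 2*(8 + 7)/(3 + (8 + 7)) = 469 + 2*15/(3 + 15) = 469 + 2*15/18 = 469 + 2*15*(1/18) = 469 + 5/3 = 1412/3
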